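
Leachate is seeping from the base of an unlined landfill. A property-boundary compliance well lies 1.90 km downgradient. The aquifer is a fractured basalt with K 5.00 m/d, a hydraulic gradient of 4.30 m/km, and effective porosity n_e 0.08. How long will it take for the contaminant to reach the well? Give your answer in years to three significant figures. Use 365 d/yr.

q = Ki = 5.00 × 0.0043 = 0.02150 m/d
Average linear velocity = 0.02150 / 0.08 = 0.2688 m/d
L = 1.90 km = 1900 m
t = L / v = 1900 / 0.2688 = 7070 d
   = 7070 / 365 = 19.4 yr

19.4 years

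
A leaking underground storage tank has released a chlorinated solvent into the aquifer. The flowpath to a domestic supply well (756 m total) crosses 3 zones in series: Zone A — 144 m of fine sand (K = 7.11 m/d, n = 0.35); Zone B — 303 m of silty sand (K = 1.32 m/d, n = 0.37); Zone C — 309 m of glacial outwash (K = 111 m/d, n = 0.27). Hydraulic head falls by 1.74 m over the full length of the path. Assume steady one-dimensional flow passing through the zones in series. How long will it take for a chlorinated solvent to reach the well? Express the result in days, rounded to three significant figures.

35700 days

Steady 1-D flow in series ⇒ the Darcy flux q is identical in every zone and the zone head losses add (resistances L/K in series).
Σ(L/K) = 144/7.11 + 303/1.32 + 309/111 = 20.25 + 229.5 + 2.784 = 252.6 d
q = ΔH / Σ(L/K) = 1.74 / 252.6 = 0.006889 m/d (same in every zone)
Zone A: v = q/n = 0.006889/0.35 = 0.01968 m/d → t_A = 144/0.01968 = 7316 d
Zone B: v = q/n = 0.006889/0.37 = 0.01862 m/d → t_B = 303/0.01862 = 16270 d
Zone C: v = q/n = 0.006889/0.27 = 0.02551 m/d → t_C = 309/0.02551 = 12110 d
Total t = 7316 + 16270 + 12110 = 35700 d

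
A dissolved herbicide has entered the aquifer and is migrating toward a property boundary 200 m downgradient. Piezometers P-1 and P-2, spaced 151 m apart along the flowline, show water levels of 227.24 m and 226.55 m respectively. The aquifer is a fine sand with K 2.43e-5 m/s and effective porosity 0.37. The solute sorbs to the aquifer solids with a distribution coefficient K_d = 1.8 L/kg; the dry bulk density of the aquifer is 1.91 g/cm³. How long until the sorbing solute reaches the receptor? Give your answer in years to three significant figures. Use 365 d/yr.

217 years

Hydraulic gradient i = (227.24 − 226.55) / 151 = 0.69 / 151 = 0.004570
K = 2.43e-5 m/s × 86400 s/d = 2.100 m/d
Specific discharge q = 2.100 × 0.004570 = 0.009594 m/d
Seepage velocity v = q / n = 0.009594 / 0.37 = 0.02593 m/d
Retardation R = 1 + ρ_b·K_d/n = 1 + 1.91×1.8/0.37 = 10.29
Contaminant velocity v_c = v/R = 0.02593/10.29 = 0.002519 m/d
t = L/v_c = 200/0.002519 = 79380 d
   = 79380/365 = 217 yr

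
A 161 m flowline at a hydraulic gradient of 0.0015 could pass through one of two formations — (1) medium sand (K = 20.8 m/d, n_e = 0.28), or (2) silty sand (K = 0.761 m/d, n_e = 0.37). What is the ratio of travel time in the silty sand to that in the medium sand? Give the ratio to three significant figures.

Unit 1 (medium sand): v = 20.8×0.0015/0.28 = 0.1114 m/d, t = 161/0.1114 = 1445 d
Unit 2 (silty sand): v = 0.761×0.0015/0.37 = 0.003085 m/d, t = 161/0.003085 = 52190 d
t(silty sand) / t(medium sand) = 52190/1445 = 36.1

36.1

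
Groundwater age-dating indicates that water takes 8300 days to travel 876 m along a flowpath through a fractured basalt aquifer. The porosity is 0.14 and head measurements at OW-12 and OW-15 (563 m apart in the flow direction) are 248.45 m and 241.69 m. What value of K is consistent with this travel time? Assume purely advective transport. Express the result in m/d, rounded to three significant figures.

1.23 m/d

Hydraulic gradient i = (248.45 − 241.69) / 563 = 6.76 / 563 = 0.01201
v = L / t = 876 / 8300 = 0.1055 m/d
K = v · n / i = 0.1055 × 0.14 / 0.01201 = 1.23 m/d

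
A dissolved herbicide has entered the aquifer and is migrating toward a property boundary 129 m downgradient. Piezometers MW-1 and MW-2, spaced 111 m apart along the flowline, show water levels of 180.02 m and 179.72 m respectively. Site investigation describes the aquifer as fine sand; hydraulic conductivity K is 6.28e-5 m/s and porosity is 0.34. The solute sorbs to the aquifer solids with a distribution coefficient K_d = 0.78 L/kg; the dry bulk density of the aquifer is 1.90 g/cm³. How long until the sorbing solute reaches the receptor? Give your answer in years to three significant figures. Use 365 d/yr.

Hydraulic gradient i = (180.02 − 179.72) / 111 = 0.30 / 111 = 0.002703
K = 6.28e-5 m/s × 86400 s/d = 5.426 m/d
Specific discharge q = 5.426 × 0.002703 = 0.01466 m/d
v = Ki/n = 5.426·0.002703/0.34 = 0.04313 m/d
Retardation R = 1 + ρ_b·K_d/n = 1 + 1.90×0.78/0.34 = 5.359
Contaminant velocity v_c = v/R = 0.04313/5.359 = 0.008049 m/d
t = L/v_c = 129/0.008049 = 16030 d
   = 16030/365 = 43.9 yr

43.9 years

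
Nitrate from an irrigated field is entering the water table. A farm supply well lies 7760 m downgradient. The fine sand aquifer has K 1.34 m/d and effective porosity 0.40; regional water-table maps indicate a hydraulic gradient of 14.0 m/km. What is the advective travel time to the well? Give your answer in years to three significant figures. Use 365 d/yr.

Specific discharge q = 1.34 × 0.014 = 0.01876 m/d
v_s = q/n_e = 0.01876/0.40 = 0.04690 m/d
t = L / v = 7760 / 0.04690 = 165500 d
   = 165500 / 365 = 453 yr

453 years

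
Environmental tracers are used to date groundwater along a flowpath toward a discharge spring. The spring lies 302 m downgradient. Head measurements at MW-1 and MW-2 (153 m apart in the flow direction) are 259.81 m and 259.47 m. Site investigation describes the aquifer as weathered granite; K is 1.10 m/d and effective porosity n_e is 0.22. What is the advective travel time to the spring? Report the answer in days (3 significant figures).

27200 days

Hydraulic gradient i = (259.81 − 259.47) / 153 = 0.34 / 153 = 0.002222
q = Ki = 1.10 × 0.002222 = 0.002444 m/d
Seepage velocity v = q / n = 0.002444 / 0.22 = 0.01111 m/d
t = L / v = 302 / 0.01111 = 27180 d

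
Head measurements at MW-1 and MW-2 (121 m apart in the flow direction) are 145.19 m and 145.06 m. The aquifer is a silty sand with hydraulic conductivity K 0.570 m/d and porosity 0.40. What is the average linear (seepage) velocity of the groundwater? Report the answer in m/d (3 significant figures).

0.00153 m/d

Hydraulic gradient i = (145.19 − 145.06) / 121 = 0.13 / 121 = 0.001074
Specific discharge q = 0.570 × 0.001074 = 6.124e-4 m/d
v_s = q/n_e = 6.124e-4/0.40 = 0.001531 m/d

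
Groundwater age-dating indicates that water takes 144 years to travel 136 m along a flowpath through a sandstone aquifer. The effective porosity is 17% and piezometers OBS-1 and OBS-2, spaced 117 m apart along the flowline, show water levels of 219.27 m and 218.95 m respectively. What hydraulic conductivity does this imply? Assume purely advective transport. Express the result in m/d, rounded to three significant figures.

Hydraulic gradient i = (219.27 − 218.95) / 117 = 0.32 / 117 = 0.002735
t = 144 years = 52560 d
v = L / t = 136 / 52560 = 0.002588 m/d
K = v · n / i = 0.002588 × 0.17 / 0.002735 = 0.161 m/d

0.161 m/d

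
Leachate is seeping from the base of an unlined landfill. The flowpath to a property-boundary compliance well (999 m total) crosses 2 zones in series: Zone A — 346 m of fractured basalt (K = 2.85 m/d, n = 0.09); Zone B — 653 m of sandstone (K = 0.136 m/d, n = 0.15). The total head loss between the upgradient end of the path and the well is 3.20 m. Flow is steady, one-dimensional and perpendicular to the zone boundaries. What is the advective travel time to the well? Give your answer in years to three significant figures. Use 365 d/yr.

Continuity: the same q passes through each zone, so ΔH = q·Σ(L_j/K_j) — the zones act as resistances in series.
Σ(L/K) = 346/2.85 + 653/0.136 = 121.4 + 4801 = 4923 d
q = ΔH / Σ(L/K) = 3.20 / 4923 = 6.500e-4 m/d (same in every zone)
Zone A: v = q/n = 6.500e-4/0.09 = 0.007223 m/d → t_A = 346/0.007223 = 47910 d
Zone B: v = q/n = 6.500e-4/0.15 = 0.004334 m/d → t_B = 653/0.004334 = 150700 d
Total t = 47910 + 150700 = 198600 d
   = 198600 / 365 = 544 yr

544 years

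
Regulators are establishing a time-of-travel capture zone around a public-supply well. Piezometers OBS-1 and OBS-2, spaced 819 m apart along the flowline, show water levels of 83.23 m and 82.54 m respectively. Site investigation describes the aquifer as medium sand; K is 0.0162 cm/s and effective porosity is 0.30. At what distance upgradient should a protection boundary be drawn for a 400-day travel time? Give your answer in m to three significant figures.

15.7 m

Hydraulic gradient i = (83.23 − 82.54) / 819 = 0.69 / 819 = 8.425e-4
K = 0.0162 cm/s × 864 = 14.00 m/d
Darcy flux q = K·i = 14.00 × 8.425e-4 = 0.01179 m/d
v = Ki/n = 14.00·8.425e-4/0.30 = 0.03931 m/d
L = v × T = 0.03931 × 400 = 15.72 m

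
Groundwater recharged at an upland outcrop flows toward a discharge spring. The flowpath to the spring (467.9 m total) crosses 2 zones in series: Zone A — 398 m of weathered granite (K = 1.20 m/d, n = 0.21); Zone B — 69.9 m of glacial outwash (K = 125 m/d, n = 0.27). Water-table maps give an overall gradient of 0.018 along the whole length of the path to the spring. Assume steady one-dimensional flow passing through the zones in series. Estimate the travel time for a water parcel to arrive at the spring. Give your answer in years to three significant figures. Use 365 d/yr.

Continuity: the same q passes through each zone, so ΔH = q·Σ(L_j/K_j) — the zones act as resistances in series.
Σ(L/K) = 398/1.20 + 69.9/125 = 331.7 + 0.5592 = 332.2 d
K_eq = L_total / Σ(L/K) = 467.9 / 332.2 = 1.408 m/d
q = K_eq · i = 1.408 × 0.018 = 0.02535 m/d (same in every zone)
Zone A: v = q/n = 0.02535/0.21 = 0.1207 m/d → t_A = 398/0.1207 = 3297 d
Zone B: v = q/n = 0.02535/0.27 = 0.09389 m/d → t_B = 69.9/0.09389 = 744.5 d
Total t = 3297 + 744.5 = 4041 d
   = 4041 / 365 = 11.1 yr

11.1 years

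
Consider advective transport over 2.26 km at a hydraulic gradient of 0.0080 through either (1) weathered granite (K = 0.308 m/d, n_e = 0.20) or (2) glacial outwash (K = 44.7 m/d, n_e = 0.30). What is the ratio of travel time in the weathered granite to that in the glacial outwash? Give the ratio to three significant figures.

96.8

Unit 1 (weathered granite): v = 0.308×0.0080/0.20 = 0.01232 m/d, t = 2260/0.01232 = 183400 d
Unit 2 (glacial outwash): v = 44.7×0.0080/0.30 = 1.192 m/d, t = 2260/1.192 = 1896 d
t(weathered granite) / t(glacial outwash) = 183400/1896 = 96.8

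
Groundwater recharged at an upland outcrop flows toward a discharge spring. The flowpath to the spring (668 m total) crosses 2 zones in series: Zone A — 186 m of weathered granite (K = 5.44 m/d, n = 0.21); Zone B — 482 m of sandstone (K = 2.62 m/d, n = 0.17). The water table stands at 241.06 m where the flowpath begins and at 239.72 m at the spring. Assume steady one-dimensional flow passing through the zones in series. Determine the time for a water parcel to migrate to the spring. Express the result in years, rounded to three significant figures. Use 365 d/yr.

Total head drop ΔH = 241.06 − 239.72 = 1.34 m
Steady 1-D flow in series ⇒ the Darcy flux q is identical in every zone and the zone head losses add (resistances L/K in series).
Σ(L/K) = 186/5.44 + 482/2.62 = 34.19 + 184.0 = 218.2 d
q = ΔH / Σ(L/K) = 1.34 / 218.2 = 0.006142 m/d (same in every zone)
Zone A: v = q/n = 0.006142/0.21 = 0.02925 m/d → t_A = 186/0.02925 = 6359 d
Zone B: v = q/n = 0.006142/0.17 = 0.03613 m/d → t_B = 482/0.03613 = 13340 d
Total t = 6359 + 13340 = 19700 d
   = 19700 / 365 = 54.0 yr

54.0 years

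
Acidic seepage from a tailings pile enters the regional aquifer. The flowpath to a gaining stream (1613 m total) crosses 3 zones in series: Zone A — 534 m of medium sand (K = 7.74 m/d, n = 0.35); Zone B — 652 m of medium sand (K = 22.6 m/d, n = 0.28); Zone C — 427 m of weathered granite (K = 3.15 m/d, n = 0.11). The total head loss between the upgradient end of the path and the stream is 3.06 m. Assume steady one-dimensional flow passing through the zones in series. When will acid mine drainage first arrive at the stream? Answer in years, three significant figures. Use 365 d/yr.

87.0 years

Steady 1-D flow in series ⇒ the Darcy flux q is identical in every zone and the zone head losses add (resistances L/K in series).
Σ(L/K) = 534/7.74 + 652/22.6 + 427/3.15 = 68.99 + 28.85 + 135.6 = 233.4 d
q = ΔH / Σ(L/K) = 3.06 / 233.4 = 0.01311 m/d (same in every zone)
Zone A: v = q/n = 0.01311/0.35 = 0.03746 m/d → t_A = 534/0.03746 = 14260 d
Zone B: v = q/n = 0.01311/0.28 = 0.04682 m/d → t_B = 652/0.04682 = 13920 d
Zone C: v = q/n = 0.01311/0.11 = 0.1192 m/d → t_C = 427/0.1192 = 3583 d
Total t = 14260 + 13920 + 3583 = 31760 d
   = 31760 / 365 = 87.0 yr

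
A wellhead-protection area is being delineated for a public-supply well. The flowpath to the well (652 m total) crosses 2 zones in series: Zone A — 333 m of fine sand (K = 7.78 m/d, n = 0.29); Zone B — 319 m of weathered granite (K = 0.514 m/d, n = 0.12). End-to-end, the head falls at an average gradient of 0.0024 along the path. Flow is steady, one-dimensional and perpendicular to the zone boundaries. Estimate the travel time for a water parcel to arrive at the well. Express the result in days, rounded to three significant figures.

57200 days

Continuity: the same q passes through each zone, so ΔH = q·Σ(L_j/K_j) — the zones act as resistances in series.
Σ(L/K) = 333/7.78 + 319/0.514 = 42.80 + 620.6 = 663.4 d
K_eq = L_total / Σ(L/K) = 652 / 663.4 = 0.9828 m/d
q = K_eq · i = 0.9828 × 0.0024 = 0.002359 m/d (same in every zone)
Zone A: v = q/n = 0.002359/0.29 = 0.008133 m/d → t_A = 333/0.008133 = 40940 d
Zone B: v = q/n = 0.002359/0.12 = 0.01966 m/d → t_B = 319/0.01966 = 16230 d
Total t = 40940 + 16230 = 57170 d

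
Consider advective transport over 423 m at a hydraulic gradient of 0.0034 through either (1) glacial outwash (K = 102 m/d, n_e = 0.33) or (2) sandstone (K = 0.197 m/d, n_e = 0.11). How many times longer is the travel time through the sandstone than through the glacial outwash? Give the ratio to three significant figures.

173

Unit 1 (glacial outwash): v = 102×0.0034/0.33 = 1.051 m/d, t = 423/1.051 = 402.5 d
Unit 2 (sandstone): v = 0.197×0.0034/0.11 = 0.006089 m/d, t = 423/0.006089 = 69470 d
t(sandstone) / t(glacial outwash) = 69470/402.5 = 173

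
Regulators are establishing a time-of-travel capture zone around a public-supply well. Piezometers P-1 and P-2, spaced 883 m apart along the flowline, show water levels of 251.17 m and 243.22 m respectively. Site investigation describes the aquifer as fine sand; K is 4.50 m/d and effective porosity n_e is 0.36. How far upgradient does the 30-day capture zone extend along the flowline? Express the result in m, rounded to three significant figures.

3.38 m

Hydraulic gradient i = (251.17 − 243.22) / 883 = 7.95 / 883 = 0.009003
Darcy flux q = K·i = 4.50 × 0.009003 = 0.04052 m/d
v_s = q/n_e = 0.04052/0.36 = 0.1125 m/d
L = v × T = 0.1125 × 30 = 3.376 m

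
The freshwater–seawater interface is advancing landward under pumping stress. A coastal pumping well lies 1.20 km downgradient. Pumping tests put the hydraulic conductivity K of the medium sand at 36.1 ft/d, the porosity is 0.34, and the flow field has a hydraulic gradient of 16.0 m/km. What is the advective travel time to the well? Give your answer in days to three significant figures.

2320 days

K = 36.1 ft/d × 0.3048 = 11.00 m/d
q = Ki = 11.00 × 0.016 = 0.1761 m/d
Average linear velocity = 0.1761 / 0.34 = 0.5178 m/d
L = 1.20 km = 1200 m
t = L / v = 1200 / 0.5178 = 2317 d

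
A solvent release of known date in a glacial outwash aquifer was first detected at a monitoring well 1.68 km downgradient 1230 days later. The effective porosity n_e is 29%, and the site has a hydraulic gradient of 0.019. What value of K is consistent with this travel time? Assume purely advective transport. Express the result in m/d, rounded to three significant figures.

L = 1.68 km = 1680 m
v = L / t = 1680 / 1230 = 1.366 m/d
K = v · n / i = 1.366 × 0.29 / 0.019 = 20.8 m/d

20.8 m/d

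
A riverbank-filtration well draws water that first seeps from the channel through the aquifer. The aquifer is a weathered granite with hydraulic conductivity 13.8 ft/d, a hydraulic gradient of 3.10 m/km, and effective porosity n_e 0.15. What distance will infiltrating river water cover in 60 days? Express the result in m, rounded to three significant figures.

5.22 m

K = 13.8 ft/d × 0.3048 = 4.206 m/d
Specific discharge q = 4.206 × 0.0031 = 0.01304 m/d
v = Ki/n = 4.206·0.0031/0.15 = 0.08693 m/d
L = v × T = 0.08693 × 60 = 5.216 m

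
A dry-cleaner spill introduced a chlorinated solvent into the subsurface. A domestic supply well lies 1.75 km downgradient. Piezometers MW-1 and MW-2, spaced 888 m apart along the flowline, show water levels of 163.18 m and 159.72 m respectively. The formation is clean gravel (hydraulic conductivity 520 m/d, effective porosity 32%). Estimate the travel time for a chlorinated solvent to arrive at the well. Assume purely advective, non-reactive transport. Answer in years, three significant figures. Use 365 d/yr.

0.757 years

Hydraulic gradient i = (163.18 − 159.72) / 888 = 3.46 / 888 = 0.003896
Darcy flux q = K·i = 520 × 0.003896 = 2.026 m/d
Average linear velocity = 2.026 / 0.32 = 6.332 m/d
L = 1.75 km = 1750 m
t = L / v = 1750 / 6.332 = 276.4 d
   = 276.4 / 365 = 0.757 yr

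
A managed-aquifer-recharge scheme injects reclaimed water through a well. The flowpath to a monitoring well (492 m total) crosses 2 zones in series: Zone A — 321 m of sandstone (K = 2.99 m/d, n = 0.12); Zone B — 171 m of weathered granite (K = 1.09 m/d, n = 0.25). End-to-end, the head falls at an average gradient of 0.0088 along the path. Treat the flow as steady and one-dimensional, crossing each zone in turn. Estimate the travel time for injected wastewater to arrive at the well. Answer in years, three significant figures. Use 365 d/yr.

13.6 years

Continuity: the same q passes through each zone, so ΔH = q·Σ(L_j/K_j) — the zones act as resistances in series.
Σ(L/K) = 321/2.99 + 171/1.09 = 107.4 + 156.9 = 264.2 d
K_eq = L_total / Σ(L/K) = 492 / 264.2 = 1.862 m/d
q = K_eq · i = 1.862 × 0.0088 = 0.01639 m/d (same in every zone)
Zone A: v = q/n = 0.01639/0.12 = 0.1365 m/d → t_A = 321/0.1365 = 2351 d
Zone B: v = q/n = 0.01639/0.25 = 0.06554 m/d → t_B = 171/0.06554 = 2609 d
Total t = 2351 + 2609 = 4960 d
   = 4960 / 365 = 13.6 yr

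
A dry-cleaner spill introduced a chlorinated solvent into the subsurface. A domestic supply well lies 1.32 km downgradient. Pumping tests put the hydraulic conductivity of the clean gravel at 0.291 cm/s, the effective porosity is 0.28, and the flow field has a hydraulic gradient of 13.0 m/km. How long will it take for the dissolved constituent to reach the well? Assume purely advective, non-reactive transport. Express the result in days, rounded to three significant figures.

K = 0.291 cm/s × 864 = 251.4 m/d
q = Ki = 251.4 × 0.013 = 3.269 m/d
v = Ki/n = 251.4·0.013/0.28 = 11.67 m/d
L = 1.32 km = 1320 m
t = L / v = 1320 / 11.67 = 113.1 d

113 days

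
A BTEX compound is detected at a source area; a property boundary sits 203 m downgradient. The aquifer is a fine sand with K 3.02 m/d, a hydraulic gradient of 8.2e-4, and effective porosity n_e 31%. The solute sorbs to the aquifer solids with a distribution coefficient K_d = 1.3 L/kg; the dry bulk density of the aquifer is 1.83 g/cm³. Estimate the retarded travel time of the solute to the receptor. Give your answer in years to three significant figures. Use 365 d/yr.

604 years

q = Ki = 3.02 × 8.2e-4 = 0.002476 m/d
Seepage velocity v = q / n = 0.002476 / 0.31 = 0.007988 m/d
Retardation R = 1 + ρ_b·K_d/n = 1 + 1.83×1.3/0.31 = 8.674
Contaminant velocity v_c = v/R = 0.007988/8.674 = 9.209e-4 m/d
t = L/v_c = 203/9.209e-4 = 220400 d
   = 220400/365 = 604 yr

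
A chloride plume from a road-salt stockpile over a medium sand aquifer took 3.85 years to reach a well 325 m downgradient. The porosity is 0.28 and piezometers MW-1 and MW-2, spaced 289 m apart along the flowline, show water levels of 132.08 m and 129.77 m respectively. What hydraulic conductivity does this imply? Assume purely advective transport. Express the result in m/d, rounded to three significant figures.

Hydraulic gradient i = (132.08 − 129.77) / 289 = 2.31 / 289 = 0.007993
t = 3.85 years = 1405 d
v = L / t = 325 / 1405 = 0.2313 m/d
K = v · n / i = 0.2313 × 0.28 / 0.007993 = 8.10 m/d

8.10 m/d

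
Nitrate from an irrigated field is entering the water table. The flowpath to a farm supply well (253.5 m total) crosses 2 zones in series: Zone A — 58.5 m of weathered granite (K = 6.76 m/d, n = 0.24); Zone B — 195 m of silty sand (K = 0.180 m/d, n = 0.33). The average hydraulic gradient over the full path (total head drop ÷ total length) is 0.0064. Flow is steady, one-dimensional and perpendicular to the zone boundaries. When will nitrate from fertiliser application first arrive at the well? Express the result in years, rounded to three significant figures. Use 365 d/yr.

Continuity: the same q passes through each zone, so ΔH = q·Σ(L_j/K_j) — the zones act as resistances in series.
Σ(L/K) = 58.5/6.76 + 195/0.180 = 8.654 + 1083 = 1092 d
K_eq = L_total / Σ(L/K) = 253.5 / 1092 = 0.2321 m/d
q = K_eq · i = 0.2321 × 0.0064 = 0.001486 m/d (same in every zone)
Zone A: v = q/n = 0.001486/0.24 = 0.006191 m/d → t_A = 58.5/0.006191 = 9450 d
Zone B: v = q/n = 0.001486/0.33 = 0.004502 m/d → t_B = 195/0.004502 = 43310 d
Total t = 9450 + 43310 = 52760 d
   = 52760 / 365 = 145 yr

145 years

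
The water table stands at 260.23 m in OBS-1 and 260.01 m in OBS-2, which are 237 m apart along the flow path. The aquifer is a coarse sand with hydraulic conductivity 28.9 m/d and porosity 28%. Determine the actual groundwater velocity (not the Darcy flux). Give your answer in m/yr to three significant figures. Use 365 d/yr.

Hydraulic gradient i = (260.23 − 260.01) / 237 = 0.22 / 237 = 9.283e-4
Specific discharge q = 28.9 × 9.283e-4 = 0.02683 m/d
Seepage velocity v = q / n = 0.02683 / 0.28 = 0.09581 m/d
   = 0.09581 × 365 = 35.0 m/yr

35.0 m/yr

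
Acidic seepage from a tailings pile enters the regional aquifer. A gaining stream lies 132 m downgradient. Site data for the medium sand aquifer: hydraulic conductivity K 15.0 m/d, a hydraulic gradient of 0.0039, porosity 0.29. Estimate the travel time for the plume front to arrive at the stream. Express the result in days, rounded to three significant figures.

654 days

q = Ki = 15.0 × 0.0039 = 0.05850 m/d
Average linear velocity = 0.05850 / 0.29 = 0.2017 m/d
t = L / v = 132 / 0.2017 = 654.4 d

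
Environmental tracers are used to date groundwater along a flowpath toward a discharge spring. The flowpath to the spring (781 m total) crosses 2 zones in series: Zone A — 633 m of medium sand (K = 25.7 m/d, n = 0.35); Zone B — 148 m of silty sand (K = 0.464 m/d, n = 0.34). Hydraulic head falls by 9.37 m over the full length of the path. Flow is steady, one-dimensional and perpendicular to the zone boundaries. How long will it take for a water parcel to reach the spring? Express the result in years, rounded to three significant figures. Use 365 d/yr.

Steady 1-D flow in series ⇒ the Darcy flux q is identical in every zone and the zone head losses add (resistances L/K in series).
Σ(L/K) = 633/25.7 + 148/0.464 = 24.63 + 319.0 = 343.6 d
q = ΔH / Σ(L/K) = 9.37 / 343.6 = 0.02727 m/d (same in every zone)
Zone A: v = q/n = 0.02727/0.35 = 0.07792 m/d → t_A = 633/0.07792 = 8124 d
Zone B: v = q/n = 0.02727/0.34 = 0.08021 m/d → t_B = 148/0.08021 = 1845 d
Total t = 8124 + 1845 = 9969 d
   = 9969 / 365 = 27.3 yr

27.3 years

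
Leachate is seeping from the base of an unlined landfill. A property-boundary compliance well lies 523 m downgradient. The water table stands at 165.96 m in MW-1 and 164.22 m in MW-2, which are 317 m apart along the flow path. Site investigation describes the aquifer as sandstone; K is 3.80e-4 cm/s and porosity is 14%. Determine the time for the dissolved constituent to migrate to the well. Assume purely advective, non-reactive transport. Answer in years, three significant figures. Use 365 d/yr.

Hydraulic gradient i = (165.96 − 164.22) / 317 = 1.74 / 317 = 0.005489
K = 3.80e-4 cm/s × 864 = 0.3283 m/d
Specific discharge q = 0.3283 × 0.005489 = 0.001802 m/d
Average linear velocity = 0.001802 / 0.14 = 0.01287 m/d
t = L / v = 523 / 0.01287 = 40630 d
   = 40630 / 365 = 111 yr

111 years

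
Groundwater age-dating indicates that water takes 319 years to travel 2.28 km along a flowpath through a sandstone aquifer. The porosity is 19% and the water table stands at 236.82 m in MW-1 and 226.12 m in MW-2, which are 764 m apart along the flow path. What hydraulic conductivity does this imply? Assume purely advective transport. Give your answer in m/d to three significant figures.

0.266 m/d

Hydraulic gradient i = (236.82 − 226.12) / 764 = 10.70 / 764 = 0.01401
t = 319 years = 116400 d
L = 2.28 km = 2280 m
v = L / t = 2280 / 116400 = 0.01958 m/d
K = v · n / i = 0.01958 × 0.19 / 0.01401 = 0.266 m/d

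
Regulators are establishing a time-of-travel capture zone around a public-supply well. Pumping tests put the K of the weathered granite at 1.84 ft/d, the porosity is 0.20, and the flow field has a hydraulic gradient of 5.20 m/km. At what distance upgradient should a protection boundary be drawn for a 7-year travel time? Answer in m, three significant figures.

37.3 m

K = 1.84 ft/d × 0.3048 = 0.5608 m/d
Specific discharge q = 0.5608 × 0.0052 = 0.002916 m/d
v_s = q/n_e = 0.002916/0.20 = 0.01458 m/d
T = 7 yr × 365 = 2555 d
L = v × T = 0.01458 × 2555 = 37.26 m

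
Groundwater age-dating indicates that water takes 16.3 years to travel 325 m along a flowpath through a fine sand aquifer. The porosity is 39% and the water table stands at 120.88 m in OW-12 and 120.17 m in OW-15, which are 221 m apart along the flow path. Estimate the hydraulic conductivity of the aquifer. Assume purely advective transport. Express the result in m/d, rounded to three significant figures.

Hydraulic gradient i = (120.88 − 120.17) / 221 = 0.71 / 221 = 0.003213
t = 16.3 years = 5950 d
v = L / t = 325 / 5950 = 0.05463 m/d
K = v · n / i = 0.05463 × 0.39 / 0.003213 = 6.63 m/d

6.63 m/d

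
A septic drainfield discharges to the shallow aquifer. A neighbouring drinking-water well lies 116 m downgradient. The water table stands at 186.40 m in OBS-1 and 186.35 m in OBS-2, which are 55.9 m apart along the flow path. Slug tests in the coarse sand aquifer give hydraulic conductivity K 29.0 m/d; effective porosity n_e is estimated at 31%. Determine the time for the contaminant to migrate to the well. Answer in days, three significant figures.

1390 days

Hydraulic gradient i = (186.40 − 186.35) / 55.9 = 0.05 / 55.9 = 8.945e-4
Darcy flux q = K·i = 29.0 × 8.945e-4 = 0.02594 m/d
Seepage velocity v = q / n = 0.02594 / 0.31 = 0.08367 m/d
t = L / v = 116 / 0.08367 = 1386 d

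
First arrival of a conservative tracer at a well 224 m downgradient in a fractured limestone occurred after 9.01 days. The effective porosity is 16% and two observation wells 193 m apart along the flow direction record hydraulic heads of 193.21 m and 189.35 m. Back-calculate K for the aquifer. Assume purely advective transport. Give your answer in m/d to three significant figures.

199 m/d

Hydraulic gradient i = (193.21 − 189.35) / 193 = 3.86 / 193 = 0.02000
v = L / t = 224 / 9.01 = 24.86 m/d
K = v · n / i = 24.86 × 0.16 / 0.02000 = 199 m/d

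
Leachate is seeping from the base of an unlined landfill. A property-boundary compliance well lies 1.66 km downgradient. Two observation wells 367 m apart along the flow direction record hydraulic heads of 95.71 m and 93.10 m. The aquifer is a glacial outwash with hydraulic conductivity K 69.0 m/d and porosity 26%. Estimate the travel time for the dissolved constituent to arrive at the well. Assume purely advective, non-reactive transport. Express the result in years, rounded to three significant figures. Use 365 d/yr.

2.41 years

Hydraulic gradient i = (95.71 − 93.10) / 367 = 2.61 / 367 = 0.007112
Specific discharge q = 69.0 × 0.007112 = 0.4907 m/d
v_s = q/n_e = 0.4907/0.26 = 1.887 m/d
L = 1.66 km = 1660 m
t = L / v = 1660 / 1.887 = 879.5 d
   = 879.5 / 365 = 2.41 yr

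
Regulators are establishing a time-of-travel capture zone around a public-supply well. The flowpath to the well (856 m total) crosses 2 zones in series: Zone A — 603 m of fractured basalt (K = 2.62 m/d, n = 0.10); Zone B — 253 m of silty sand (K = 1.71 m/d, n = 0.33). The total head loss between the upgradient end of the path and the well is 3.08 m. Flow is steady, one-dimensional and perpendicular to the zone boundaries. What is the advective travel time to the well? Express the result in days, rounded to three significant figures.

Continuity: the same q passes through each zone, so ΔH = q·Σ(L_j/K_j) — the zones act as resistances in series.
Σ(L/K) = 603/2.62 + 253/1.71 = 230.2 + 148.0 = 378.1 d
q = ΔH / Σ(L/K) = 3.08 / 378.1 = 0.008146 m/d (same in every zone)
Zone A: v = q/n = 0.008146/0.10 = 0.08146 m/d → t_A = 603/0.08146 = 7403 d
Zone B: v = q/n = 0.008146/0.33 = 0.02468 m/d → t_B = 253/0.02468 = 10250 d
Total t = 7403 + 10250 = 17650 d

17700 days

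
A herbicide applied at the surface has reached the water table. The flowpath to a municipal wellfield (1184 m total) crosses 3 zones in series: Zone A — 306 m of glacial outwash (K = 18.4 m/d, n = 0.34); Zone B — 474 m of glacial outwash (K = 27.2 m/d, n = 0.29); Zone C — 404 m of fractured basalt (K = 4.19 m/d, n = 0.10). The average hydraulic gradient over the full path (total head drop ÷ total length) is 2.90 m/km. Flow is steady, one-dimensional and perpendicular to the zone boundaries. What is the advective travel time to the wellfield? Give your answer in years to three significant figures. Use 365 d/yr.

For zones in series the flux q is common to all zones; the equivalent conductivity is the harmonic (thickness-weighted) mean, K_eq = L_total / Σ(L_j/K_j).
Σ(L/K) = 306/18.4 + 474/27.2 + 404/4.19 = 16.63 + 17.43 + 96.42 = 130.5 d
K_eq = L_total / Σ(L/K) = 1184 / 130.5 = 9.074 m/d
q = K_eq · i = 9.074 × 0.0029 = 0.02632 m/d (same in every zone)
Zone A: v = q/n = 0.02632/0.34 = 0.07740 m/d → t_A = 306/0.07740 = 3954 d
Zone B: v = q/n = 0.02632/0.29 = 0.09074 m/d → t_B = 474/0.09074 = 5223 d
Zone C: v = q/n = 0.02632/0.10 = 0.2632 m/d → t_C = 404/0.2632 = 1535 d
Total t = 3954 + 5223 + 1535 = 10710 d
   = 10710 / 365 = 29.3 yr

29.3 years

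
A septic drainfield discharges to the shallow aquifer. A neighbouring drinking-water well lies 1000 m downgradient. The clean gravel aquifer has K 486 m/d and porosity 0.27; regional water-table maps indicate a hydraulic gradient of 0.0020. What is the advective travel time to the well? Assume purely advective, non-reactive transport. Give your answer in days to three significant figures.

278 days

Darcy flux q = K·i = 486 × 0.0020 = 0.9720 m/d
Seepage velocity v = q / n = 0.9720 / 0.27 = 3.600 m/d
t = L / v = 1000 / 3.600 = 277.8 d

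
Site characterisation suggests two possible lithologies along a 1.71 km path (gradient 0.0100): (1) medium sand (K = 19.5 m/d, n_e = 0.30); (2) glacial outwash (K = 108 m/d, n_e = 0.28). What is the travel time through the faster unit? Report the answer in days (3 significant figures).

443 days

Unit 1 (medium sand): v = 19.5×0.010/0.30 = 0.6500 m/d, t = 1710/0.6500 = 2631 d
Unit 2 (glacial outwash): v = 108×0.010/0.28 = 3.857 m/d, t = 1710/3.857 = 443.3 d
Faster unit: t = 443 d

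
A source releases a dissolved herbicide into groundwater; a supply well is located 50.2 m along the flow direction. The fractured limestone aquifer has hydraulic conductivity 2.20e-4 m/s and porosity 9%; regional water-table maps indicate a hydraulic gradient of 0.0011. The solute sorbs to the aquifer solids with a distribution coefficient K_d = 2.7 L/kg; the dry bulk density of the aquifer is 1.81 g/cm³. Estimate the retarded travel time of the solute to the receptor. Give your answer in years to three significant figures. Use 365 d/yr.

32.7 years

K = 2.20e-4 m/s × 86400 s/d = 19.01 m/d
Specific discharge q = 19.01 × 0.0011 = 0.02091 m/d
Average linear velocity = 0.02091 / 0.09 = 0.2323 m/d
Retardation R = 1 + ρ_b·K_d/n = 1 + 1.81×2.7/0.09 = 55.30
Contaminant velocity v_c = v/R = 0.2323/55.30 = 0.004201 m/d
t = L/v_c = 50.2/0.004201 = 11950 d
   = 11950/365 = 32.7 yr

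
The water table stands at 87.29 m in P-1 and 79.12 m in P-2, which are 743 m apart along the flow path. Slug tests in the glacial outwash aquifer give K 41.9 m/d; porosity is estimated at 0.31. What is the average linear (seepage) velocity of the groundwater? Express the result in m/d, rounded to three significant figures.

Hydraulic gradient i = (87.29 − 79.12) / 743 = 8.17 / 743 = 0.01100
q = Ki = 41.9 × 0.01100 = 0.4607 m/d
v = Ki/n = 41.9·0.01100/0.31 = 1.486 m/d

1.49 m/d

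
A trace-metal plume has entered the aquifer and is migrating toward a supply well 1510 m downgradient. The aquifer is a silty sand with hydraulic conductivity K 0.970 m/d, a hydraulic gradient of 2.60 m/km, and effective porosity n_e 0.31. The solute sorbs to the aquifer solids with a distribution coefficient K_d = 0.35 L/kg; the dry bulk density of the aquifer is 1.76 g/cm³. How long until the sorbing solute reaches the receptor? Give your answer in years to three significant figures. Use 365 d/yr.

q = Ki = 0.970 × 0.0026 = 0.002522 m/d
v_s = q/n_e = 0.002522/0.31 = 0.008135 m/d
Retardation R = 1 + ρ_b·K_d/n = 1 + 1.76×0.35/0.31 = 2.987
Contaminant velocity v_c = v/R = 0.008135/2.987 = 0.002724 m/d
t = L/v_c = 1510/0.002724 = 554400 d
   = 554400/365 = 1520 yr

1520 years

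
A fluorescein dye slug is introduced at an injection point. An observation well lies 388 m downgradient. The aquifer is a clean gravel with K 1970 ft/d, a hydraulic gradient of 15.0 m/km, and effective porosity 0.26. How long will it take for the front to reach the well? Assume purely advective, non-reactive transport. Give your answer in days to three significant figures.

K = 1970 ft/d × 0.3048 = 600.5 m/d
Darcy flux q = K·i = 600.5 × 0.015 = 9.007 m/d
v_s = q/n_e = 9.007/0.26 = 34.64 m/d
t = L / v = 388 / 34.64 = 11.20 d

11.2 days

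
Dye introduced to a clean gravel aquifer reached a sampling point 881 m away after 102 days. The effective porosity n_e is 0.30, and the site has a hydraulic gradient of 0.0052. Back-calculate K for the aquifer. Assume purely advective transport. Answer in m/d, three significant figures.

498 m/d

v = L / t = 881 / 102 = 8.637 m/d
K = v · n / i = 8.637 × 0.30 / 0.0052 = 498 m/d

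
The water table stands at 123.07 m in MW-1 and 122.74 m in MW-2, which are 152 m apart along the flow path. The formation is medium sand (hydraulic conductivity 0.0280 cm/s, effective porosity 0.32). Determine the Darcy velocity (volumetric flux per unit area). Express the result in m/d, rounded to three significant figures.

Hydraulic gradient i = (123.07 − 122.74) / 152 = 0.33 / 152 = 0.002171
K = 0.0280 cm/s × 864 = 24.19 m/d
Darcy flux q = K·i = 24.19 × 0.002171 = 0.05252 m/d

0.0525 m/d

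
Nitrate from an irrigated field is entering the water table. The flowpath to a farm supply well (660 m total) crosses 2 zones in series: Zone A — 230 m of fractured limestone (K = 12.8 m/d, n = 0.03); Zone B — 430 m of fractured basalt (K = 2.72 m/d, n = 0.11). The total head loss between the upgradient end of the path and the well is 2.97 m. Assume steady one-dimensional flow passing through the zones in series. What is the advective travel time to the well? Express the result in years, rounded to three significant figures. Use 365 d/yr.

Steady 1-D flow in series ⇒ the Darcy flux q is identical in every zone and the zone head losses add (resistances L/K in series).
Σ(L/K) = 230/12.8 + 430/2.72 = 17.97 + 158.1 = 176.1 d
q = ΔH / Σ(L/K) = 2.97 / 176.1 = 0.01687 m/d (same in every zone)
Zone A: v = q/n = 0.01687/0.03 = 0.5623 m/d → t_A = 230/0.5623 = 409.0 d
Zone B: v = q/n = 0.01687/0.11 = 0.1534 m/d → t_B = 430/0.1534 = 2804 d
Total t = 409.0 + 2804 = 3213 d
   = 3213 / 365 = 8.80 yr

8.80 years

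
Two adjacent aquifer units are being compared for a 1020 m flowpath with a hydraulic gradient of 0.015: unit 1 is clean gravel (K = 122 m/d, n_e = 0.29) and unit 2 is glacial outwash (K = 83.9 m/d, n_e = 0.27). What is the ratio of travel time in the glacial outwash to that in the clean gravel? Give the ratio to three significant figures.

Unit 1 (clean gravel): v = 122×0.015/0.29 = 6.310 m/d, t = 1020/6.310 = 161.6 d
Unit 2 (glacial outwash): v = 83.9×0.015/0.27 = 4.661 m/d, t = 1020/4.661 = 218.8 d
t(glacial outwash) / t(clean gravel) = 218.8/161.6 = 1.35

1.35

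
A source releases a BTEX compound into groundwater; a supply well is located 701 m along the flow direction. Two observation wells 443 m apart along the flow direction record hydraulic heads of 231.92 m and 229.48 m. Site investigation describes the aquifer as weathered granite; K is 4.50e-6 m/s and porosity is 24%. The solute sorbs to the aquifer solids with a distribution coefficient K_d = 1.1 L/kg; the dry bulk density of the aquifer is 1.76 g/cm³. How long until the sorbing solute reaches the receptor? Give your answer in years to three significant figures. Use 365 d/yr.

Hydraulic gradient i = (231.92 − 229.48) / 443 = 2.44 / 443 = 0.005508
K = 4.50e-6 m/s × 86400 s/d = 0.3888 m/d
Specific discharge q = 0.3888 × 0.005508 = 0.002141 m/d
v = Ki/n = 0.3888·0.005508/0.24 = 0.008923 m/d
Retardation R = 1 + ρ_b·K_d/n = 1 + 1.76×1.1/0.24 = 9.067
Contaminant velocity v_c = v/R = 0.008923/9.067 = 9.841e-4 m/d
t = L/v_c = 701/9.841e-4 = 712300 d
   = 712300/365 = 1950 yr

1950 years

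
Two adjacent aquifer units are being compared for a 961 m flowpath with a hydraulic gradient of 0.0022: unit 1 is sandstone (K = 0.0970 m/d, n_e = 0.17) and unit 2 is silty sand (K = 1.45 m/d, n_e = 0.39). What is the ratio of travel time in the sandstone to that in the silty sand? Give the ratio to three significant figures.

6.52

Unit 1 (sandstone): v = 0.0970×0.0022/0.17 = 0.001255 m/d, t = 961/0.001255 = 765600 d
Unit 2 (silty sand): v = 1.45×0.0022/0.39 = 0.008179 m/d, t = 961/0.008179 = 117500 d
t(sandstone) / t(silty sand) = 765600/117500 = 6.52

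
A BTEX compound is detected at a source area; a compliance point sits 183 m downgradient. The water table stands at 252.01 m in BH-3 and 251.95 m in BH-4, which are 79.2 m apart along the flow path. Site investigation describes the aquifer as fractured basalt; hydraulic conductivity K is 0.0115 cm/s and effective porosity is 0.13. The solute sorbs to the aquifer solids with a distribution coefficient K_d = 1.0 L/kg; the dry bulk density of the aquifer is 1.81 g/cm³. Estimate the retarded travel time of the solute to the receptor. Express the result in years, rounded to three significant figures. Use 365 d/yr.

129 years

Hydraulic gradient i = (252.01 − 251.95) / 79.2 = 0.06 / 79.2 = 7.576e-4
K = 0.0115 cm/s × 864 = 9.936 m/d
Darcy flux q = K·i = 9.936 × 7.576e-4 = 0.007527 m/d
v_s = q/n_e = 0.007527/0.13 = 0.05790 m/d
Retardation R = 1 + ρ_b·K_d/n = 1 + 1.81×1.0/0.13 = 14.92
Contaminant velocity v_c = v/R = 0.05790/14.92 = 0.003880 m/d
t = L/v_c = 183/0.003880 = 47160 d
   = 47160/365 = 129 yr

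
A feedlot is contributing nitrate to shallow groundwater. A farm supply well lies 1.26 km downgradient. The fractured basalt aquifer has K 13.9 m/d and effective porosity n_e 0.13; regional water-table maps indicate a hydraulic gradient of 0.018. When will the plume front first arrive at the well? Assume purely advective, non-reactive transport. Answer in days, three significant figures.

Specific discharge q = 13.9 × 0.018 = 0.2502 m/d
v = Ki/n = 13.9·0.018/0.13 = 1.925 m/d
L = 1.26 km = 1260 m
t = L / v = 1260 / 1.925 = 654.7 d

655 days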